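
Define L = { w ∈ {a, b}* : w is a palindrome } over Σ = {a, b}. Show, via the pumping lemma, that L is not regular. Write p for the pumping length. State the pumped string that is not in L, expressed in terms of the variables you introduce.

Toward a contradiction, assume L is regular with pumping length p.
Take w = a^p b a^p, a palindrome of length 2p+1 ≥ p.
By the pumping lemma, w = xyz with |xy| ≤ p and |y| ≥ 1.
Because |xy| ≤ p and w begins with p copies of a, we have y = a^k with 1 ≤ k ≤ p.
Pump with i = 2: xy^2z = a^{p+k} b a^p. Its reverse is a^p b a^{p+k}, which differs from xy^2z since k ≥ 1. So xy^2z is not a palindrome and xy^2z ∉ L.
This is a contradiction; hence L is not regular.

a^{p+k} b a^p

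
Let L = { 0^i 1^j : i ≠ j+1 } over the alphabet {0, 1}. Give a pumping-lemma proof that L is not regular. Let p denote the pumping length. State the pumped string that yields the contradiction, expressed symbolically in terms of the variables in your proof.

0^{p+p!} 1^{p+p!-1}

Toward a contradiction, assume L is regular with pumping length p.
Choose w = 0^p 1^{p+p!-1}. Since p ≠ (p+p!-1)+1 = p+p!, w ∈ L; and |w| ≥ p.
Write w = xyz as guaranteed by the lemma, with |xy| ≤ p and |y| > 0.
Because |xy| ≤ p and w begins with p copies of 0, we have y = 0^k with 1 ≤ k ≤ p.
Since 1 ≤ k ≤ p, k divides p!; set t = 1 + p!/k. Then xy^t z has p + (p!/k)·k = p + p! copies of 0. Now the 0-count is p+p! and (1-count)+1 = (p+p!-1)+1 = p+p!, so i ≠ j+1 fails. So xy^t z = 0^{p+p!} 1^{p+p!-1} ∉ L.
This contradicts the pumping lemma, so L is not regular.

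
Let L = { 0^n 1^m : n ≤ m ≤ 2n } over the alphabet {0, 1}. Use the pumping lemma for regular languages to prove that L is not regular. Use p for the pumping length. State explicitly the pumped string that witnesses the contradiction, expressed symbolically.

0^{p+k} 1^p

Assume L is regular. Let p be the pumping length given by the pumping lemma.
Take w = 0^p 1^p ∈ L (since p ≤ p ≤ 2p), with |w| = 2p ≥ p.
The pumping lemma gives a decomposition w = xyz where |xy| ≤ p and |y| > 0.
Because |xy| ≤ p and w begins with p copies of 0, we have y = 0^k with 1 ≤ k ≤ p.
Pump with i = 2: xy^2z = 0^{p+k} 1^p. Now n = p+k > p = m, so the condition n ≤ m fails. Thus xy^2z ∉ L.
This contradicts the pumping lemma, so L is not regular.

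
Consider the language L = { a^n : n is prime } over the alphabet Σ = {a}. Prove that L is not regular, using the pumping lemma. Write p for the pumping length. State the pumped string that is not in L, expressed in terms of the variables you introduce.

a^{q(1+k)}

Assume L is regular. Let p be the pumping length given by the pumping lemma.
Let q be a prime with q ≥ p+2 (infinitely many primes exist), and take w = a^q ∈ L with |w| = q ≥ p.
Write w = xyz as guaranteed by the lemma, with |xy| ≤ p and |y| > 0.
Then y = a^k for some k with 1 ≤ k ≤ p.
Since 1 ≤ k ≤ p, |xz| = q-k. Pump with i = q+1: |xy^{q+1}z| = (q-k)+(q+1)k = q+qk = q(1+k), which is composite (both factors ≥ 2). So xy^{q+1}z = a^{q(1+k)} ∉ L.
This is a contradiction; hence L is not regular.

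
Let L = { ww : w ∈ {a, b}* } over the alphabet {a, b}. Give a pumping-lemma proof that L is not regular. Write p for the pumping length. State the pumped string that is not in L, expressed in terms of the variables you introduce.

a^{p+k} b^p a^p b^p

Assume L is regular. Let p be the pumping length given by the pumping lemma.
Take w = a^p b^p a^p b^p = uu where u = a^pb^p; then w ∈ L and |w| = 4p ≥ p.
The pumping lemma gives a decomposition w = xyz where |xy| ≤ p and y is nonempty.
Since the first p symbols of w are all a's and |xy| ≤ p, y lies entirely in the leading a-block: y = a^k for some k with 1 ≤ k ≤ p.
Pump with i = 2: xy^2z = a^{p+k} b^p a^p b^p, of length 4p+k. Suppose this equals vv. The string starts with a and ends with b, so v does too; thus the boundary between the two copies of v is a b→a transition. There is exactly one such transition, at position 2p+k, so |v| = 2p+k and |vv| = 4p+2k ≠ 4p+k since k ≥ 1. So xy^2z ∉ L.
This contradicts the pumping lemma, so L is not regular.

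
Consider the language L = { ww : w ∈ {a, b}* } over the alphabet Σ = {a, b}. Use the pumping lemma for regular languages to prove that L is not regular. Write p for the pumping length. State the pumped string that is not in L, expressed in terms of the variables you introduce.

a^{p+k} b^p a^p b^p

Suppose for contradiction that L is regular, and let p be the pumping length.
Take w = a^p b^p a^p b^p = uu where u = a^pb^p; then w ∈ L and |w| = 4p ≥ p.
By the pumping lemma, w = xyz with |xy| ≤ p and y is nonempty.
Because |xy| ≤ p and w begins with p copies of a, we have y = a^k with 1 ≤ k ≤ p.
Pump with i = 2: xy^2z = a^{p+k} b^p a^p b^p, of length 4p+k. Suppose this equals vv. The string starts with a and ends with b, so v does too; thus the boundary between the two copies of v is a b→a transition. There is exactly one such transition, at position 2p+k, so |v| = 2p+k and |vv| = 4p+2k ≠ 4p+k since k ≥ 1. So xy^2z ∉ L.
Contradiction. Therefore L is not regular.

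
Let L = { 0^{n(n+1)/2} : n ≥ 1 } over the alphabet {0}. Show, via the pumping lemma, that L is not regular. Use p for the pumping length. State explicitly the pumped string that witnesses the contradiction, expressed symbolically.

0^{p(p+1)/2+k}

Assume L is regular; let p be its pumping constant.
Take w = 0^{p(p+1)/2} ∈ L with |w| = p(p+1)/2 ≥ p.
By the pumping lemma, w = xyz with |xy| ≤ p and |y| ≥ 1.
Then y = 0^k for some k with 1 ≤ k ≤ p.
Pump with i = 2: xy^2z = 0^{p(p+1)/2+k}. Since 1 ≤ k ≤ p, p(p+1)/2 < p(p+1)/2+k ≤ p(p+1)/2+p < (p+1)(p+2)/2, so p(p+1)/2+k is strictly between consecutive triangular numbers. So xy^2z ∉ L.
Contradiction. Therefore L is not regular.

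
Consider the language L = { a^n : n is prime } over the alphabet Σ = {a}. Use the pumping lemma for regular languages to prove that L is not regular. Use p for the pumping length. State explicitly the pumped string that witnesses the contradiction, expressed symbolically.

Assume L is regular. Let p be the pumping length given by the pumping lemma.
Let q be a prime with q ≥ p+2 (infinitely many primes exist), and take w = a^q ∈ L with |w| = q ≥ p.
The pumping lemma gives a decomposition w = xyz where |xy| ≤ p and y is nonempty.
Then y = a^k for some k with 1 ≤ k ≤ p.
Since 1 ≤ k ≤ p, |xz| = q-k. Pump with i = q+1: |xy^{q+1}z| = (q-k)+(q+1)k = q+qk = q(1+k), which is composite (both factors ≥ 2). So xy^{q+1}z = a^{q(1+k)} ∉ L.
This contradicts the pumping lemma, so L is not regular.

a^{q(1+k)}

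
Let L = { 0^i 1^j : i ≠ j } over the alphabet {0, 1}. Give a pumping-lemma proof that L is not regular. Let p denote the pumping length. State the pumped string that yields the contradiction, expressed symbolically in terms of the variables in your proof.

Assume L is regular; let p be its pumping constant.
Choose w = 0^p 1^{p+p!}. Since p ≠ p+p!, w ∈ L; and |w| ≥ p.
By the pumping lemma, w = xyz with |xy| ≤ p and y is nonempty.
Since the first p symbols of w are all 0's and |xy| ≤ p, y lies entirely in the leading 0-block: y = 0^k for some k with 1 ≤ k ≤ p.
Since 1 ≤ k ≤ p, k divides p!; set t = 1 + p!/k. Then xy^t z has p + (p!/k)·k = p + p! copies of 0. Now the 0-count equals the 1-count, so i ≠ j fails. So xy^t z = 0^{p+p!} 1^{p+p!} ∉ L.
Contradiction. Therefore L is not regular.

0^{p+p!} 1^{p+p!}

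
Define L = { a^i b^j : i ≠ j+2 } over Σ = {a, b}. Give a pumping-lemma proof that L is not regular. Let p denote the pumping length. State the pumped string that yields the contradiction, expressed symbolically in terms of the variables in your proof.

Assume L is regular. Let p be the pumping length given by the pumping lemma.
Choose w = a^p b^{p+p!-2}. Since p ≠ (p+p!-2)+2 = p+p!, w ∈ L; and |w| ≥ p.
By the pumping lemma, w = xyz with |xy| ≤ p and y is nonempty.
The first p characters of w are a's, so xy (and hence y) consists only of a's. Write y = a^k, 1 ≤ k ≤ p.
Since 1 ≤ k ≤ p, k divides p!; set t = 1 + p!/k. Then xy^t z has p + (p!/k)·k = p + p! copies of a. Now the a-count is p+p! and (b-count)+2 = (p+p!-2)+2 = p+p!, so i ≠ j+2 fails. So xy^t z = a^{p+p!} b^{p+p!-2} ∉ L.
This contradicts the pumping lemma, so L is not regular.

a^{p+p!} b^{p+p!-2}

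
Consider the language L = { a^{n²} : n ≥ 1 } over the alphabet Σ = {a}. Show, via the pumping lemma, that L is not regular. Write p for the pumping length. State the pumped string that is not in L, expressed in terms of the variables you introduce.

Suppose for contradiction that L is regular, and let p be the pumping length.
Take w = a^{p²} ∈ L with |w| = p² ≥ p.
By the pumping lemma, w = xyz with |xy| ≤ p and |y| > 0.
Then y = a^k for some k with 1 ≤ k ≤ p.
Pump with i = 2: xy^2z = a^{p²+k}. Since 1 ≤ k ≤ p, p² < p²+k ≤ p²+p < (p+1)², so p²+k lies strictly between consecutive squares and is not a perfect square. So xy^2z ∉ L.
This contradicts the pumping lemma, so L is not regular.

a^{p²+k}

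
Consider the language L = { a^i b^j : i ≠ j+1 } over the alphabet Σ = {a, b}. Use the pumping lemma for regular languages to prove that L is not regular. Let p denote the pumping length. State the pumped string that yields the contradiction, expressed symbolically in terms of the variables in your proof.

Suppose for contradiction that L is regular, and let p be the pumping length.
Choose w = a^p b^{p+p!-1}. Since p ≠ (p+p!-1)+1 = p+p!, w ∈ L; and |w| ≥ p.
The pumping lemma gives a decomposition w = xyz where |xy| ≤ p and |y| > 0.
Because |xy| ≤ p and w begins with p copies of a, we have y = a^k with 1 ≤ k ≤ p.
Since 1 ≤ k ≤ p, k divides p!; set t = 1 + p!/k. Then xy^t z has p + (p!/k)·k = p + p! copies of a. Now the a-count is p+p! and (b-count)+1 = (p+p!-1)+1 = p+p!, so i ≠ j+1 fails. So xy^t z = a^{p+p!} b^{p+p!-1} ∉ L.
This contradicts the pumping lemma, so L is not regular.

a^{p+p!} b^{p+p!-1}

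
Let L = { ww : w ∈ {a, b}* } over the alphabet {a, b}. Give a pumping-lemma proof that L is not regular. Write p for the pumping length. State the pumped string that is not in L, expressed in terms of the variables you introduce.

a^{p+k} b^p a^p b^p

Assume L is regular; let p be its pumping constant.
Take w = a^p b^p a^p b^p = uu where u = a^pb^p; then w ∈ L and |w| = 4p ≥ p.
The pumping lemma gives a decomposition w = xyz where |xy| ≤ p and |y| ≥ 1.
Since the first p symbols of w are all a's and |xy| ≤ p, y lies entirely in the leading a-block: y = a^k for some k with 1 ≤ k ≤ p.
Pump with i = 2: xy^2z = a^{p+k} b^p a^p b^p, of length 4p+k. Suppose this equals vv. The string starts with a and ends with b, so v does too; thus the boundary between the two copies of v is a b→a transition. There is exactly one such transition, at position 2p+k, so |v| = 2p+k and |vv| = 4p+2k ≠ 4p+k since k ≥ 1. So xy^2z ∉ L.
This contradicts the pumping lemma, so L is not regular.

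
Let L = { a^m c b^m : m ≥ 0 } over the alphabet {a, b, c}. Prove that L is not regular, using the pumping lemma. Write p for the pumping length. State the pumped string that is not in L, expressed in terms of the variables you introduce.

Assume L is regular. Let p be the pumping length given by the pumping lemma.
Take w = a^p c b^p ∈ L with |w| = 2p+1 ≥ p.
Write w = xyz as guaranteed by the lemma, with |xy| ≤ p and |y| ≥ 1.
Since the first p symbols of w are all a's and |xy| ≤ p, y lies entirely in the leading a-block: y = a^k for some k with 1 ≤ k ≤ p.
Pump with i = 2: xy^2z = a^{p+k} c b^p, which would require p+k = p. But k ≥ 1, so xy^2z ∉ L.
Contradiction. Therefore L is not regular.

a^{p+k} c b^p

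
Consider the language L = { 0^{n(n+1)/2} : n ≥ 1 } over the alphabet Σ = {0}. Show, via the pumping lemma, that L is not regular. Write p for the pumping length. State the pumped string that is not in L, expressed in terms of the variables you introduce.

Assume L is regular. Let p be the pumping length given by the pumping lemma.
Take w = 0^{p(p+1)/2} ∈ L with |w| = p(p+1)/2 ≥ p.
The pumping lemma gives a decomposition w = xyz where |xy| ≤ p and y is nonempty.
Then y = 0^k for some k with 1 ≤ k ≤ p.
Pump with i = 2: xy^2z = 0^{p(p+1)/2+k}. Since 1 ≤ k ≤ p, p(p+1)/2 < p(p+1)/2+k ≤ p(p+1)/2+p < (p+1)(p+2)/2, so p(p+1)/2+k is strictly between consecutive triangular numbers. So xy^2z ∉ L.
This is a contradiction; hence L is not regular.

0^{p(p+1)/2+k}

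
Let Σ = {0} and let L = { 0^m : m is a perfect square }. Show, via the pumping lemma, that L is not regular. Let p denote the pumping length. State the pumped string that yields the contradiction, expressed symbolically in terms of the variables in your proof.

0^{p²+k}

Suppose for contradiction that L is regular, and let p be the pumping length.
Take w = 0^{p²} ∈ L with |w| = p² ≥ p.
The pumping lemma gives a decomposition w = xyz where |xy| ≤ p and |y| ≥ 1.
Then y = 0^k for some k with 1 ≤ k ≤ p.
Pump with i = 2: xy^2z = 0^{p²+k}. Since 1 ≤ k ≤ p, p² < p²+k ≤ p²+p < (p+1)², so p²+k lies strictly between consecutive squares and is not a perfect square. So xy^2z ∉ L.
This is a contradiction; hence L is not regular.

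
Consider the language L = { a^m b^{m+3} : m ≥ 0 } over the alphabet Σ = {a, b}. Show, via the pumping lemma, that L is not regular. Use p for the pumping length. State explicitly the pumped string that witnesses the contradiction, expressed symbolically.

a^{p+k} b^{p+3}

Suppose for contradiction that L is regular, and let p be the pumping length.
Choose w = a^p b^{p+3}, which is in L with |w| = 2p+3 ≥ p.
Write w = xyz as guaranteed by the lemma, with |xy| ≤ p and |y| > 0.
The first p characters of w are a's, so xy (and hence y) consists only of a's. Write y = a^k, 1 ≤ k ≤ p.
Pump with i = 2: xy^2z = a^{p+k} b^{p+3}. For this to lie in L we would need p+3 = (p+k)+3, which forces k = 0. But k ≥ 1, so xy^2z ∉ L.
Contradiction. Therefore L is not regular.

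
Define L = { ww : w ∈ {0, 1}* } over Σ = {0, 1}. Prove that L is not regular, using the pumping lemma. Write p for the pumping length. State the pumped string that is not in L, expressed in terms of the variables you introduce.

0^{p+k} 1^p 0^p 1^p

Assume L is regular. Let p be the pumping length given by the pumping lemma.
Take w = 0^p 1^p 0^p 1^p = uu where u = 0^p1^p; then w ∈ L and |w| = 4p ≥ p.
Write w = xyz as guaranteed by the lemma, with |xy| ≤ p and y is nonempty.
The first p characters of w are 0's, so xy (and hence y) consists only of 0's. Write y = 0^k, 1 ≤ k ≤ p.
Pump with i = 2: xy^2z = 0^{p+k} 1^p 0^p 1^p, of length 4p+k. Suppose this equals vv. The string starts with 0 and ends with 1, so v does too; thus the boundary between the two copies of v is a 1→0 transition. There is exactly one such transition, at position 2p+k, so |v| = 2p+k and |vv| = 4p+2k ≠ 4p+k since k ≥ 1. So xy^2z ∉ L.
Contradiction. Therefore L is not regular.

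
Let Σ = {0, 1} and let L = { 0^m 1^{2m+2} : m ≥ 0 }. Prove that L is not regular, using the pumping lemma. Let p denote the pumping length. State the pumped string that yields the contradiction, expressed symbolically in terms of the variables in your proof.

Suppose for contradiction that L is regular, and let p be the pumping length.
Choose w = 0^p 1^{2p+2}, which is in L with |w| = 3p+2 ≥ p.
By the pumping lemma, w = xyz with |xy| ≤ p and y is nonempty.
Because |xy| ≤ p and w begins with p copies of 0, we have y = 0^k with 1 ≤ k ≤ p.
Pump with i = 2: xy^2z = 0^{p+k} 1^{2p+2}. For this to lie in L we would need 2p+2 = 2(p+k)+2, which forces k = 0. But k ≥ 1, so xy^2z ∉ L.
This contradicts the pumping lemma, so L is not regular.

0^{p+k} 1^{2p+2}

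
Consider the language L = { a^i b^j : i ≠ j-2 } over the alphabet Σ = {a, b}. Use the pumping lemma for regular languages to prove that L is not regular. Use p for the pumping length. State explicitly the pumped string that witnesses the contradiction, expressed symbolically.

Toward a contradiction, assume L is regular with pumping length p.
Choose w = a^p b^{p+p!+2}. Since p ≠ (p+p!+2)-2 = p+p!, w ∈ L; and |w| ≥ p.
Write w = xyz as guaranteed by the lemma, with |xy| ≤ p and |y| > 0.
Since the first p symbols of w are all a's and |xy| ≤ p, y lies entirely in the leading a-block: y = a^k for some k with 1 ≤ k ≤ p.
Since 1 ≤ k ≤ p, k divides p!; set t = 1 + p!/k. Then xy^t z has p + (p!/k)·k = p + p! copies of a. Now the a-count is p+p! and (b-count)-2 = (p+p!+2)-2 = p+p!, so i ≠ j-2 fails. So xy^t z = a^{p+p!} b^{p+p!+2} ∉ L.
Contradiction. Therefore L is not regular.

a^{p+p!} b^{p+p!+2}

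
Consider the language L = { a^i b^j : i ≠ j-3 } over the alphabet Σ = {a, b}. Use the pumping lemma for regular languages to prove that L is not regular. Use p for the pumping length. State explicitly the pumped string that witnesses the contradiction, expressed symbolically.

a^{p+p!} b^{p+p!+3}

Assume L is regular. Let p be the pumping length given by the pumping lemma.
Choose w = a^p b^{p+p!+3}. Since p ≠ (p+p!+3)-3 = p+p!, w ∈ L; and |w| ≥ p.
The pumping lemma gives a decomposition w = xyz where |xy| ≤ p and |y| ≥ 1.
The first p characters of w are a's, so xy (and hence y) consists only of a's. Write y = a^k, 1 ≤ k ≤ p.
Since 1 ≤ k ≤ p, k divides p!; set t = 1 + p!/k. Then xy^t z has p + (p!/k)·k = p + p! copies of a. Now the a-count is p+p! and (b-count)-3 = (p+p!+3)-3 = p+p!, so i ≠ j-3 fails. So xy^t z = a^{p+p!} b^{p+p!+3} ∉ L.
This is a contradiction; hence L is not regular.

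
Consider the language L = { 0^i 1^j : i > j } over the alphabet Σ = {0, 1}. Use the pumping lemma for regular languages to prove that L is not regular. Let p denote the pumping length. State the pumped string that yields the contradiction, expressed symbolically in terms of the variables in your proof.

0^{p+1-k} 1^p

Toward a contradiction, assume L is regular with pumping length p.
Choose w = 0^{p+1} 1^p ∈ L, with |w| = 2p+1 ≥ p.
Write w = xyz as guaranteed by the lemma, with |xy| ≤ p and |y| > 0.
Because |xy| ≤ p and w begins with p copies of 0, we have y = 0^k with 1 ≤ k ≤ p.
Consider xy^0z = xz = 0^{p+1-k} 1^p. Since k ≥ 1, the 0-count p+1-k is at most p, so i > j fails; thus xz ∉ L.
This contradicts the pumping lemma, so L is not regular.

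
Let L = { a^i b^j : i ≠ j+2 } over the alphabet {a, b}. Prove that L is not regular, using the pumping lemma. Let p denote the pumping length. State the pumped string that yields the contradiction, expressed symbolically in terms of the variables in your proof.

Suppose for contradiction that L is regular, and let p be the pumping length.
Choose w = a^p b^{p+p!-2}. Since p ≠ (p+p!-2)+2 = p+p!, w ∈ L; and |w| ≥ p.
By the pumping lemma, w = xyz with |xy| ≤ p and |y| > 0.
Since the first p symbols of w are all a's and |xy| ≤ p, y lies entirely in the leading a-block: y = a^k for some k with 1 ≤ k ≤ p.
Since 1 ≤ k ≤ p, k divides p!; set t = 1 + p!/k. Then xy^t z has p + (p!/k)·k = p + p! copies of a. Now the a-count is p+p! and (b-count)+2 = (p+p!-2)+2 = p+p!, so i ≠ j+2 fails. So xy^t z = a^{p+p!} b^{p+p!-2} ∉ L.
This contradicts the pumping lemma, so L is not regular.

a^{p+p!} b^{p+p!-2}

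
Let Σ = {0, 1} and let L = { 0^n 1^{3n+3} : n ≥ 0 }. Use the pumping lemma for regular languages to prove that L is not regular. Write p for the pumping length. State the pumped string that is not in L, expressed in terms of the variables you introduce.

Assume L is regular; let p be its pumping constant.
Choose w = 0^p 1^{3p+3}, which is in L with |w| = 4p+3 ≥ p.
Write w = xyz as guaranteed by the lemma, with |xy| ≤ p and |y| > 0.
Since the first p symbols of w are all 0's and |xy| ≤ p, y lies entirely in the leading 0-block: y = 0^k for some k with 1 ≤ k ≤ p.
Pump with i = 2: xy^2z = 0^{p+k} 1^{3p+3}. For this to lie in L we would need 3p+3 = 3(p+k)+3, which forces k = 0. But k ≥ 1, so xy^2z ∉ L.
Contradiction. Therefore L is not regular.

0^{p+k} 1^{3p+3}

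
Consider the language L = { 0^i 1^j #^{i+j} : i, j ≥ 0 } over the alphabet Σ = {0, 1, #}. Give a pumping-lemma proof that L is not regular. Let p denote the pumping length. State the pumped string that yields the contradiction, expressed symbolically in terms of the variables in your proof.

0^{p+k} 1^p #^{2p}

Toward a contradiction, assume L is regular with pumping length p.
Take w = 0^p 1^p #^{2p} ∈ L (with i=j=p, i+j=2p), |w| = 4p ≥ p.
Write w = xyz as guaranteed by the lemma, with |xy| ≤ p and y is nonempty.
The first p characters of w are 0's, so xy (and hence y) consists only of 0's. Write y = 0^k, 1 ≤ k ≤ p.
Consider xy^2z = 0^{p+k} 1^p #^{2p}. Now the 0- and 1-counts sum to 2p+k, but the #-count is 2p ≠ 2p+k. So xy^2z ∉ L.
Contradiction. Therefore L is not regular.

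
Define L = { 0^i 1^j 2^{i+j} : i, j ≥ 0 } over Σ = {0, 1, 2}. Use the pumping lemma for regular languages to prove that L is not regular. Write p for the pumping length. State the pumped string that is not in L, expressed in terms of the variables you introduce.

Toward a contradiction, assume L is regular with pumping length p.
Take w = 0^p 1^p 2^{2p} ∈ L (with i=j=p, i+j=2p), |w| = 4p ≥ p.
The pumping lemma gives a decomposition w = xyz where |xy| ≤ p and |y| ≥ 1.
Since the first p symbols of w are all 0's and |xy| ≤ p, y lies entirely in the leading 0-block: y = 0^k for some k with 1 ≤ k ≤ p.
Consider xy^2z = 0^{p+k} 1^p 2^{2p}. Now the 0- and 1-counts sum to 2p+k, but the 2-count is 2p ≠ 2p+k. So xy^2z ∉ L.
This contradicts the pumping lemma, so L is not regular.

0^{p+k} 1^p 2^{2p}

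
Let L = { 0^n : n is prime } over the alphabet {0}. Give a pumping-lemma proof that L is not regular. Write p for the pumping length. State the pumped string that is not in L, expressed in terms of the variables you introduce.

Toward a contradiction, assume L is regular with pumping length p.
Let q be a prime with q ≥ p+2 (infinitely many primes exist), and take w = 0^q ∈ L with |w| = q ≥ p.
By the pumping lemma, w = xyz with |xy| ≤ p and y is nonempty.
Then y = 0^k for some k with 1 ≤ k ≤ p.
Since 1 ≤ k ≤ p, |xz| = q-k. Pump with i = q+1: |xy^{q+1}z| = (q-k)+(q+1)k = q+qk = q(1+k), which is composite (both factors ≥ 2). So xy^{q+1}z = 0^{q(1+k)} ∉ L.
This is a contradiction; hence L is not regular.

0^{q(1+k)}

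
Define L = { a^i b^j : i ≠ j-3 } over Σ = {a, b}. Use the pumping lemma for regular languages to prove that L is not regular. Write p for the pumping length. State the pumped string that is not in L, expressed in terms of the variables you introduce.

Suppose for contradiction that L is regular, and let p be the pumping length.
Choose w = a^p b^{p+p!+3}. Since p ≠ (p+p!+3)-3 = p+p!, w ∈ L; and |w| ≥ p.
Write w = xyz as guaranteed by the lemma, with |xy| ≤ p and y is nonempty.
Because |xy| ≤ p and w begins with p copies of a, we have y = a^k with 1 ≤ k ≤ p.
Since 1 ≤ k ≤ p, k divides p!; set t = 1 + p!/k. Then xy^t z has p + (p!/k)·k = p + p! copies of a. Now the a-count is p+p! and (b-count)-3 = (p+p!+3)-3 = p+p!, so i ≠ j-3 fails. So xy^t z = a^{p+p!} b^{p+p!+3} ∉ L.
This contradicts the pumping lemma, so L is not regular.

a^{p+p!} b^{p+p!+3}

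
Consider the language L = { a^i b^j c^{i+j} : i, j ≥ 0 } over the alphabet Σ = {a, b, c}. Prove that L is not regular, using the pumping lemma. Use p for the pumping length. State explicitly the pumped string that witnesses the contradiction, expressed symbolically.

a^{p+k} b^p c^{2p}

Toward a contradiction, assume L is regular with pumping length p.
Take w = a^p b^p c^{2p} ∈ L (with i=j=p, i+j=2p), |w| = 4p ≥ p.
Write w = xyz as guaranteed by the lemma, with |xy| ≤ p and y is nonempty.
Since the first p symbols of w are all a's and |xy| ≤ p, y lies entirely in the leading a-block: y = a^k for some k with 1 ≤ k ≤ p.
Consider xy^2z = a^{p+k} b^p c^{2p}. Now the a- and b-counts sum to 2p+k, but the c-count is 2p ≠ 2p+k. So xy^2z ∉ L.
Contradiction. Therefore L is not regular.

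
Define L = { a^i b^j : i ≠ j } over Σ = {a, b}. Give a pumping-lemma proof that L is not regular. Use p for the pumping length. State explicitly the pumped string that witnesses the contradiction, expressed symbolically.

Suppose for contradiction that L is regular, and let p be the pumping length.
Choose w = a^p b^{p+p!}. Since p ≠ p+p!, w ∈ L; and |w| ≥ p.
Write w = xyz as guaranteed by the lemma, with |xy| ≤ p and y is nonempty.
Since the first p symbols of w are all a's and |xy| ≤ p, y lies entirely in the leading a-block: y = a^k for some k with 1 ≤ k ≤ p.
Since 1 ≤ k ≤ p, k divides p!; set t = 1 + p!/k. Then xy^t z has p + (p!/k)·k = p + p! copies of a. Now the a-count equals the b-count, so i ≠ j fails. So xy^t z = a^{p+p!} b^{p+p!} ∉ L.
Contradiction. Therefore L is not regular.

a^{p+p!} b^{p+p!}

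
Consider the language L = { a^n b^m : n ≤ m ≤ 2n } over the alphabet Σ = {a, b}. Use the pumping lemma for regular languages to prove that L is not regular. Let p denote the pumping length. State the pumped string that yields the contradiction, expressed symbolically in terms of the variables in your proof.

a^{p+k} b^p

Assume L is regular; let p be its pumping constant.
Take w = a^p b^p ∈ L (since p ≤ p ≤ 2p), with |w| = 2p ≥ p.
By the pumping lemma, w = xyz with |xy| ≤ p and |y| ≥ 1.
Since the first p symbols of w are all a's and |xy| ≤ p, y lies entirely in the leading a-block: y = a^k for some k with 1 ≤ k ≤ p.
Pump with i = 2: xy^2z = a^{p+k} b^p. Now n = p+k > p = m, so the condition n ≤ m fails. Thus xy^2z ∉ L.
This is a contradiction; hence L is not regular.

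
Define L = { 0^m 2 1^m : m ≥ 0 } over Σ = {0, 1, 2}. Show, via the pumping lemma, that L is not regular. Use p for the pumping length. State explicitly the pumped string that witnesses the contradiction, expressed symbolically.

0^{p+k} 2 1^p

Assume L is regular; let p be its pumping constant.
Take w = 0^p 2 1^p ∈ L with |w| = 2p+1 ≥ p.
The pumping lemma gives a decomposition w = xyz where |xy| ≤ p and |y| ≥ 1.
Since the first p symbols of w are all 0's and |xy| ≤ p, y lies entirely in the leading 0-block: y = 0^k for some k with 1 ≤ k ≤ p.
Pump with i = 2: xy^2z = 0^{p+k} 2 1^p, which would require p+k = p. But k ≥ 1, so xy^2z ∉ L.
Contradiction. Therefore L is not regular.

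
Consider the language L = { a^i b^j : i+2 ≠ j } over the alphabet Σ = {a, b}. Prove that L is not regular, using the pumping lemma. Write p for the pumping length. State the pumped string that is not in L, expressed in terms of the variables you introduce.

Assume L is regular; let p be its pumping constant.
Choose w = a^p b^{p+p!+2}. Since p ≠ (p+p!+2)-2 = p+p!, w ∈ L; and |w| ≥ p.
The pumping lemma gives a decomposition w = xyz where |xy| ≤ p and |y| ≥ 1.
Because |xy| ≤ p and w begins with p copies of a, we have y = a^k with 1 ≤ k ≤ p.
Since 1 ≤ k ≤ p, k divides p!; set t = 1 + p!/k. Then xy^t z has p + (p!/k)·k = p + p! copies of a. Now the a-count is p+p! and (b-count)-2 = (p+p!+2)-2 = p+p!, so i+2 ≠ j fails. So xy^t z = a^{p+p!} b^{p+p!+2} ∉ L.
This contradicts the pumping lemma, so L is not regular.

a^{p+p!} b^{p+p!+2}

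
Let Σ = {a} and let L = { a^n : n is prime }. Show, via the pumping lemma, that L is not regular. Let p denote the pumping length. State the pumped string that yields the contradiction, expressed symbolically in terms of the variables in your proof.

Assume L is regular; let p be its pumping constant.
Let q be a prime with q ≥ p+2 (infinitely many primes exist), and take w = a^q ∈ L with |w| = q ≥ p.
The pumping lemma gives a decomposition w = xyz where |xy| ≤ p and |y| > 0.
Then y = a^k for some k with 1 ≤ k ≤ p.
Since 1 ≤ k ≤ p, |xz| = q-k. Pump with i = q+1: |xy^{q+1}z| = (q-k)+(q+1)k = q+qk = q(1+k), which is composite (both factors ≥ 2). So xy^{q+1}z = a^{q(1+k)} ∉ L.
Contradiction. Therefore L is not regular.

a^{q(1+k)}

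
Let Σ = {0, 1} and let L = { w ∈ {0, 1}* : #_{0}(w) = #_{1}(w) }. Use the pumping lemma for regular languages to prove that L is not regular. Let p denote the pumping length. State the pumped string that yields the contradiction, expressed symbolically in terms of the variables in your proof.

0^{p+k} 1^p

Assume L is regular. Let p be the pumping length given by the pumping lemma.
Choose w = 0^p 1^p ∈ L with |w| = 2p ≥ p.
The pumping lemma gives a decomposition w = xyz where |xy| ≤ p and |y| ≥ 1.
Since the first p symbols of w are all 0's and |xy| ≤ p, y lies entirely in the leading 0-block: y = 0^k for some k with 1 ≤ k ≤ p.
Pump with i = 2: xy^2z = 0^{p+k} 1^p has p+k occurrences of 0 but only p of 1. Since k ≥ 1 the counts differ, so xy^2z ∉ L.
This contradicts the pumping lemma, so L is not regular.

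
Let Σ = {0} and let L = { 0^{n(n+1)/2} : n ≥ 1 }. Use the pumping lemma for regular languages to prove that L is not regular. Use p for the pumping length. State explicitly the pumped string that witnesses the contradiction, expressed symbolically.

0^{p(p+1)/2+k}

Assume L is regular; let p be its pumping constant.
Take w = 0^{p(p+1)/2} ∈ L with |w| = p(p+1)/2 ≥ p.
By the pumping lemma, w = xyz with |xy| ≤ p and y is nonempty.
Then y = 0^k for some k with 1 ≤ k ≤ p.
Pump with i = 2: xy^2z = 0^{p(p+1)/2+k}. Since 1 ≤ k ≤ p, p(p+1)/2 < p(p+1)/2+k ≤ p(p+1)/2+p < (p+1)(p+2)/2, so p(p+1)/2+k is strictly between consecutive triangular numbers. So xy^2z ∉ L.
This contradicts the pumping lemma, so L is not regular.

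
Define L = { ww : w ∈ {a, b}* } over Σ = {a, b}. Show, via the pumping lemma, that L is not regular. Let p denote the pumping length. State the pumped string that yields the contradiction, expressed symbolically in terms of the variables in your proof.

Toward a contradiction, assume L is regular with pumping length p.
Take w = a^p b^p a^p b^p = uu where u = a^pb^p; then w ∈ L and |w| = 4p ≥ p.
Write w = xyz as guaranteed by the lemma, with |xy| ≤ p and |y| ≥ 1.
Because |xy| ≤ p and w begins with p copies of a, we have y = a^k with 1 ≤ k ≤ p.
Pump with i = 2: xy^2z = a^{p+k} b^p a^p b^p, of length 4p+k. Suppose this equals vv. The string starts with a and ends with b, so v does too; thus the boundary between the two copies of v is a b→a transition. There is exactly one such transition, at position 2p+k, so |v| = 2p+k and |vv| = 4p+2k ≠ 4p+k since k ≥ 1. So xy^2z ∉ L.
This is a contradiction; hence L is not regular.

a^{p+k} b^p a^p b^p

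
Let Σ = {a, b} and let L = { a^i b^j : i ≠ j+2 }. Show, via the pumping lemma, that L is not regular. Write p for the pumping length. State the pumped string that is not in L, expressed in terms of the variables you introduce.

Assume L is regular; let p be its pumping constant.
Choose w = a^p b^{p+p!-2}. Since p ≠ (p+p!-2)+2 = p+p!, w ∈ L; and |w| ≥ p.
The pumping lemma gives a decomposition w = xyz where |xy| ≤ p and y is nonempty.
The first p characters of w are a's, so xy (and hence y) consists only of a's. Write y = a^k, 1 ≤ k ≤ p.
Since 1 ≤ k ≤ p, k divides p!; set t = 1 + p!/k. Then xy^t z has p + (p!/k)·k = p + p! copies of a. Now the a-count is p+p! and (b-count)+2 = (p+p!-2)+2 = p+p!, so i ≠ j+2 fails. So xy^t z = a^{p+p!} b^{p+p!-2} ∉ L.
This contradicts the pumping lemma, so L is not regular.

a^{p+p!} b^{p+p!-2}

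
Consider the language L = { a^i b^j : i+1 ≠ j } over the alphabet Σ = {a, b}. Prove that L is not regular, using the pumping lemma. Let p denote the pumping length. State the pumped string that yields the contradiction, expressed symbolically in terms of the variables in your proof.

a^{p+p!} b^{p+p!+1}

Assume L is regular; let p be its pumping constant.
Choose w = a^p b^{p+p!+1}. Since p ≠ (p+p!+1)-1 = p+p!, w ∈ L; and |w| ≥ p.
Write w = xyz as guaranteed by the lemma, with |xy| ≤ p and |y| ≥ 1.
Since the first p symbols of w are all a's and |xy| ≤ p, y lies entirely in the leading a-block: y = a^k for some k with 1 ≤ k ≤ p.
Since 1 ≤ k ≤ p, k divides p!; set t = 1 + p!/k. Then xy^t z has p + (p!/k)·k = p + p! copies of a. Now the a-count is p+p! and (b-count)-1 = (p+p!+1)-1 = p+p!, so i+1 ≠ j fails. So xy^t z = a^{p+p!} b^{p+p!+1} ∉ L.
Contradiction. Therefore L is not regular.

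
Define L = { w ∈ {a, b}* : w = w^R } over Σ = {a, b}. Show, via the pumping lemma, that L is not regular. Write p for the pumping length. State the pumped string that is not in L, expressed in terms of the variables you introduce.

Toward a contradiction, assume L is regular with pumping length p.
Take w = a^p b a^p, a palindrome of length 2p+1 ≥ p.
The pumping lemma gives a decomposition w = xyz where |xy| ≤ p and y is nonempty.
The first p characters of w are a's, so xy (and hence y) consists only of a's. Write y = a^k, 1 ≤ k ≤ p.
Pump with i = 2: xy^2z = a^{p+k} b a^p. Its reverse is a^p b a^{p+k}, which differs from xy^2z since k ≥ 1. So xy^2z is not a palindrome and xy^2z ∉ L.
Contradiction. Therefore L is not regular.

a^{p+k} b a^p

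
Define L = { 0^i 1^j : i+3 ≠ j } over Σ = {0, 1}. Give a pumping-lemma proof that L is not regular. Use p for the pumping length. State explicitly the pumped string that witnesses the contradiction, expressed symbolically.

0^{p+p!} 1^{p+p!+3}

Assume L is regular. Let p be the pumping length given by the pumping lemma.
Choose w = 0^p 1^{p+p!+3}. Since p ≠ (p+p!+3)-3 = p+p!, w ∈ L; and |w| ≥ p.
By the pumping lemma, w = xyz with |xy| ≤ p and |y| > 0.
Since the first p symbols of w are all 0's and |xy| ≤ p, y lies entirely in the leading 0-block: y = 0^k for some k with 1 ≤ k ≤ p.
Since 1 ≤ k ≤ p, k divides p!; set t = 1 + p!/k. Then xy^t z has p + (p!/k)·k = p + p! copies of 0. Now the 0-count is p+p! and (1-count)-3 = (p+p!+3)-3 = p+p!, so i+3 ≠ j fails. So xy^t z = 0^{p+p!} 1^{p+p!+3} ∉ L.
This is a contradiction; hence L is not regular.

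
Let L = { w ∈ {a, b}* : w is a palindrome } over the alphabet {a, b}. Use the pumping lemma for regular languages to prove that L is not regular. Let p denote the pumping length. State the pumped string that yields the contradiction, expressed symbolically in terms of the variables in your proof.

Toward a contradiction, assume L is regular with pumping length p.
Take w = a^p b a^p, a palindrome of length 2p+1 ≥ p.
By the pumping lemma, w = xyz with |xy| ≤ p and |y| > 0.
Because |xy| ≤ p and w begins with p copies of a, we have y = a^k with 1 ≤ k ≤ p.
Pump with i = 2: xy^2z = a^{p+k} b a^p. Its reverse is a^p b a^{p+k}, which differs from xy^2z since k ≥ 1. So xy^2z is not a palindrome and xy^2z ∉ L.
This is a contradiction; hence L is not regular.

a^{p+k} b a^p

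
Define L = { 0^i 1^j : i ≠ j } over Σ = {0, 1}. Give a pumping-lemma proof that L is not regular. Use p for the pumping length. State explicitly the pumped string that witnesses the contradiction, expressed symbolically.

Assume L is regular. Let p be the pumping length given by the pumping lemma.
Choose w = 0^p 1^{p+p!}. Since p ≠ p+p!, w ∈ L; and |w| ≥ p.
The pumping lemma gives a decomposition w = xyz where |xy| ≤ p and |y| > 0.
Since the first p symbols of w are all 0's and |xy| ≤ p, y lies entirely in the leading 0-block: y = 0^k for some k with 1 ≤ k ≤ p.
Since 1 ≤ k ≤ p, k divides p!; set t = 1 + p!/k. Then xy^t z has p + (p!/k)·k = p + p! copies of 0. Now the 0-count equals the 1-count, so i ≠ j fails. So xy^t z = 0^{p+p!} 1^{p+p!} ∉ L.
This is a contradiction; hence L is not regular.

0^{p+p!} 1^{p+p!}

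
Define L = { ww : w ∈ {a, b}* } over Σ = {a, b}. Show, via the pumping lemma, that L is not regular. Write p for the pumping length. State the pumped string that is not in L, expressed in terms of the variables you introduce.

Assume L is regular. Let p be the pumping length given by the pumping lemma.
Take w = a^p b^p a^p b^p = uu where u = a^pb^p; then w ∈ L and |w| = 4p ≥ p.
Write w = xyz as guaranteed by the lemma, with |xy| ≤ p and y is nonempty.
Because |xy| ≤ p and w begins with p copies of a, we have y = a^k with 1 ≤ k ≤ p.
Pump with i = 2: xy^2z = a^{p+k} b^p a^p b^p, of length 4p+k. Suppose this equals vv. The string starts with a and ends with b, so v does too; thus the boundary between the two copies of v is a b→a transition. There is exactly one such transition, at position 2p+k, so |v| = 2p+k and |vv| = 4p+2k ≠ 4p+k since k ≥ 1. So xy^2z ∉ L.
This is a contradiction; hence L is not regular.

a^{p+k} b^p a^p b^p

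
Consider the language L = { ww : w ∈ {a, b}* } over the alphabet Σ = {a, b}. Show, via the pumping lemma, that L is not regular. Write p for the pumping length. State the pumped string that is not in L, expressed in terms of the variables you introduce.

a^{p+k} b^p a^p b^p

Assume L is regular. Let p be the pumping length given by the pumping lemma.
Take w = a^p b^p a^p b^p = uu where u = a^pb^p; then w ∈ L and |w| = 4p ≥ p.
The pumping lemma gives a decomposition w = xyz where |xy| ≤ p and |y| ≥ 1.
Since the first p symbols of w are all a's and |xy| ≤ p, y lies entirely in the leading a-block: y = a^k for some k with 1 ≤ k ≤ p.
Pump with i = 2: xy^2z = a^{p+k} b^p a^p b^p, of length 4p+k. Suppose this equals vv. The string starts with a and ends with b, so v does too; thus the boundary between the two copies of v is a b→a transition. There is exactly one such transition, at position 2p+k, so |v| = 2p+k and |vv| = 4p+2k ≠ 4p+k since k ≥ 1. So xy^2z ∉ L.
Contradiction. Therefore L is not regular.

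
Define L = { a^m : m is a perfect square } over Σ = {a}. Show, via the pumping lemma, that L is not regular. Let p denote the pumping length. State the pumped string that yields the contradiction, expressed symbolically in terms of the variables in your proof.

Suppose for contradiction that L is regular, and let p be the pumping length.
Take w = a^{p²} ∈ L with |w| = p² ≥ p.
Write w = xyz as guaranteed by the lemma, with |xy| ≤ p and y is nonempty.
Then y = a^k for some k with 1 ≤ k ≤ p.
Pump with i = 2: xy^2z = a^{p²+k}. Since 1 ≤ k ≤ p, p² < p²+k ≤ p²+p < (p+1)², so p²+k lies strictly between consecutive squares and is not a perfect square. So xy^2z ∉ L.
This is a contradiction; hence L is not regular.

a^{p²+k}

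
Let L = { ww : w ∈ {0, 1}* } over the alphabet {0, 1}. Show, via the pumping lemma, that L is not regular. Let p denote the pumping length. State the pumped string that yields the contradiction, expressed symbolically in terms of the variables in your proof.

0^{p+k} 1^p 0^p 1^p

Assume L is regular. Let p be the pumping length given by the pumping lemma.
Take w = 0^p 1^p 0^p 1^p = uu where u = 0^p1^p; then w ∈ L and |w| = 4p ≥ p.
By the pumping lemma, w = xyz with |xy| ≤ p and y is nonempty.
Since the first p symbols of w are all 0's and |xy| ≤ p, y lies entirely in the leading 0-block: y = 0^k for some k with 1 ≤ k ≤ p.
Pump with i = 2: xy^2z = 0^{p+k} 1^p 0^p 1^p, of length 4p+k. Suppose this equals vv. The string starts with 0 and ends with 1, so v does too; thus the boundary between the two copies of v is a 1→0 transition. There is exactly one such transition, at position 2p+k, so |v| = 2p+k and |vv| = 4p+2k ≠ 4p+k since k ≥ 1. So xy^2z ∉ L.
This is a contradiction; hence L is not regular.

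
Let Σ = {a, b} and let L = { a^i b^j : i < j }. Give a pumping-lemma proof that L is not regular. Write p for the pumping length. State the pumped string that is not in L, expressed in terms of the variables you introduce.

Toward a contradiction, assume L is regular with pumping length p.
Choose w = a^p b^{p+1} ∈ L, with |w| = 2p+1 ≥ p.
By the pumping lemma, w = xyz with |xy| ≤ p and |y| ≥ 1.
Because |xy| ≤ p and w begins with p copies of a, we have y = a^k with 1 ≤ k ≤ p.
Consider xy^2z = a^{p+k} b^{p+1}. Since k ≥ 1, the a-count p+k is at least p+1, so i < j fails; thus xy^2z ∉ L.
This contradicts the pumping lemma, so L is not regular.

a^{p+k} b^{p+1}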